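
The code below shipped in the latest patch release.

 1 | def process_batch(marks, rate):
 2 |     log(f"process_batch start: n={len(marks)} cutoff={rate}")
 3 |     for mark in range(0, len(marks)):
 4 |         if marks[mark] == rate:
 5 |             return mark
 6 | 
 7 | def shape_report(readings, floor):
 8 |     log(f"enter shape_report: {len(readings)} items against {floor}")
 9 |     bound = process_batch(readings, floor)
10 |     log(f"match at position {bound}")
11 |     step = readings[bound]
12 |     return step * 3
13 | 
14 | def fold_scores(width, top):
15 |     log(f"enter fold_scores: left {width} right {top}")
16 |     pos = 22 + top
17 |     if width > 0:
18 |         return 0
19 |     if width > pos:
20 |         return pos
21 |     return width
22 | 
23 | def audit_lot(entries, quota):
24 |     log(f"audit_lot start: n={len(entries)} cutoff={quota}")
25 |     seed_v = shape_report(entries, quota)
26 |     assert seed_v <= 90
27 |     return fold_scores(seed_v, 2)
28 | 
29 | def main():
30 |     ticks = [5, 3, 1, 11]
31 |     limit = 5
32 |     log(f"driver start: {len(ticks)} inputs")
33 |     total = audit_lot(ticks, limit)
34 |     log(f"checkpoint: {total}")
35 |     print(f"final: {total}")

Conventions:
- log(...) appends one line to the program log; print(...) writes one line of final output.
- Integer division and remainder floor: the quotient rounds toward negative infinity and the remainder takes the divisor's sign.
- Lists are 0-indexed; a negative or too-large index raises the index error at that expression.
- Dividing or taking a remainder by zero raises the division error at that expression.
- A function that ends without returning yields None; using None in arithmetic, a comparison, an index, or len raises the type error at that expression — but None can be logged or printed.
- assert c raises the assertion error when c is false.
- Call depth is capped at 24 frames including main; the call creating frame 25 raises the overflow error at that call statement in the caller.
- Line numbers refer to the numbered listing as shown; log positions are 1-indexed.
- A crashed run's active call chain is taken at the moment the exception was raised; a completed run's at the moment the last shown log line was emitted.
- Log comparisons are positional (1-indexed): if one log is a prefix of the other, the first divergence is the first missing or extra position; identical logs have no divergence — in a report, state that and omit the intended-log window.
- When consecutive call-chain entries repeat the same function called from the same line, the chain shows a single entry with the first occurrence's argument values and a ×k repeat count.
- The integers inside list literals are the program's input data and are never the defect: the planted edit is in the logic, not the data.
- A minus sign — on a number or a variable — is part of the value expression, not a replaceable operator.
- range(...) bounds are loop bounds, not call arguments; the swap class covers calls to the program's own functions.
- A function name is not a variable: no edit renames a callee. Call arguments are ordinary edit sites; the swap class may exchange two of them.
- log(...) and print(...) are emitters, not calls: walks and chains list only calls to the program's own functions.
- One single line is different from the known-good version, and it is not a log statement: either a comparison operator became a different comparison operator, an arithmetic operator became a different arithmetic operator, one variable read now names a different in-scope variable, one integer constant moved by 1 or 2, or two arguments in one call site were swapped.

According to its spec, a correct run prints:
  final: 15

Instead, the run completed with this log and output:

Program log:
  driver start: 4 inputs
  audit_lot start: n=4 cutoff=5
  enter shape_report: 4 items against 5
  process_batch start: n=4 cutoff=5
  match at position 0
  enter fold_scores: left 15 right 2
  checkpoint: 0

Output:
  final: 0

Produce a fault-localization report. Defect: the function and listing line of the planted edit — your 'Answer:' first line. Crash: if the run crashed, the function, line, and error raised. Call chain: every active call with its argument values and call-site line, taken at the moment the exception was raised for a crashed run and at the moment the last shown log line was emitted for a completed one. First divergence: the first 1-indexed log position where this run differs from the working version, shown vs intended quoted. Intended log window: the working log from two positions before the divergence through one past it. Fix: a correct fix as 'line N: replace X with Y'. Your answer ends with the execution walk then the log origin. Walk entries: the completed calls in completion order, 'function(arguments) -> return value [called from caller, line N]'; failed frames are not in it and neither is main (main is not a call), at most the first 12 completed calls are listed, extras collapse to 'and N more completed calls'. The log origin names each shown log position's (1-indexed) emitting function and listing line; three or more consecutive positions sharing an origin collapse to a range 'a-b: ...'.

Answer: the defect is in fold_scores at line 17.
Key observation: The earliest visible damage is log position 7 — 'checkpoint: 0' rather than the intended 'checkpoint: 15'.
Call chain: main.
First divergence: position 7 — shown 'checkpoint: 0', intended 'checkpoint: 15'.
Intended log window:
  5: match at position 0
  6: enter fold_scores: left 15 right 2
  7: checkpoint: 15
Execution walk:
  process_batch([5, 3, 1, 11], 5) -> 0  [called from shape_report, line 9]
  shape_report([5, 3, 1, 11], 5) -> 15  [called from audit_lot, line 25]
  fold_scores(15, 2) -> 0  [called from audit_lot, line 27]
  audit_lot([5, 3, 1, 11], 5) -> 0  [called from main, line 33]
Log origin:
  1: emitted by main (line 32)
  2: emitted by audit_lot (line 24)
  3: emitted by shape_report (line 8)
  4: emitted by process_batch (line 2)
  5: emitted by shape_report (line 10)
  6: emitted by fold_scores (line 15)
  7: emitted by main (line 34)
A correct fix: line 17: replace `>` with `<`.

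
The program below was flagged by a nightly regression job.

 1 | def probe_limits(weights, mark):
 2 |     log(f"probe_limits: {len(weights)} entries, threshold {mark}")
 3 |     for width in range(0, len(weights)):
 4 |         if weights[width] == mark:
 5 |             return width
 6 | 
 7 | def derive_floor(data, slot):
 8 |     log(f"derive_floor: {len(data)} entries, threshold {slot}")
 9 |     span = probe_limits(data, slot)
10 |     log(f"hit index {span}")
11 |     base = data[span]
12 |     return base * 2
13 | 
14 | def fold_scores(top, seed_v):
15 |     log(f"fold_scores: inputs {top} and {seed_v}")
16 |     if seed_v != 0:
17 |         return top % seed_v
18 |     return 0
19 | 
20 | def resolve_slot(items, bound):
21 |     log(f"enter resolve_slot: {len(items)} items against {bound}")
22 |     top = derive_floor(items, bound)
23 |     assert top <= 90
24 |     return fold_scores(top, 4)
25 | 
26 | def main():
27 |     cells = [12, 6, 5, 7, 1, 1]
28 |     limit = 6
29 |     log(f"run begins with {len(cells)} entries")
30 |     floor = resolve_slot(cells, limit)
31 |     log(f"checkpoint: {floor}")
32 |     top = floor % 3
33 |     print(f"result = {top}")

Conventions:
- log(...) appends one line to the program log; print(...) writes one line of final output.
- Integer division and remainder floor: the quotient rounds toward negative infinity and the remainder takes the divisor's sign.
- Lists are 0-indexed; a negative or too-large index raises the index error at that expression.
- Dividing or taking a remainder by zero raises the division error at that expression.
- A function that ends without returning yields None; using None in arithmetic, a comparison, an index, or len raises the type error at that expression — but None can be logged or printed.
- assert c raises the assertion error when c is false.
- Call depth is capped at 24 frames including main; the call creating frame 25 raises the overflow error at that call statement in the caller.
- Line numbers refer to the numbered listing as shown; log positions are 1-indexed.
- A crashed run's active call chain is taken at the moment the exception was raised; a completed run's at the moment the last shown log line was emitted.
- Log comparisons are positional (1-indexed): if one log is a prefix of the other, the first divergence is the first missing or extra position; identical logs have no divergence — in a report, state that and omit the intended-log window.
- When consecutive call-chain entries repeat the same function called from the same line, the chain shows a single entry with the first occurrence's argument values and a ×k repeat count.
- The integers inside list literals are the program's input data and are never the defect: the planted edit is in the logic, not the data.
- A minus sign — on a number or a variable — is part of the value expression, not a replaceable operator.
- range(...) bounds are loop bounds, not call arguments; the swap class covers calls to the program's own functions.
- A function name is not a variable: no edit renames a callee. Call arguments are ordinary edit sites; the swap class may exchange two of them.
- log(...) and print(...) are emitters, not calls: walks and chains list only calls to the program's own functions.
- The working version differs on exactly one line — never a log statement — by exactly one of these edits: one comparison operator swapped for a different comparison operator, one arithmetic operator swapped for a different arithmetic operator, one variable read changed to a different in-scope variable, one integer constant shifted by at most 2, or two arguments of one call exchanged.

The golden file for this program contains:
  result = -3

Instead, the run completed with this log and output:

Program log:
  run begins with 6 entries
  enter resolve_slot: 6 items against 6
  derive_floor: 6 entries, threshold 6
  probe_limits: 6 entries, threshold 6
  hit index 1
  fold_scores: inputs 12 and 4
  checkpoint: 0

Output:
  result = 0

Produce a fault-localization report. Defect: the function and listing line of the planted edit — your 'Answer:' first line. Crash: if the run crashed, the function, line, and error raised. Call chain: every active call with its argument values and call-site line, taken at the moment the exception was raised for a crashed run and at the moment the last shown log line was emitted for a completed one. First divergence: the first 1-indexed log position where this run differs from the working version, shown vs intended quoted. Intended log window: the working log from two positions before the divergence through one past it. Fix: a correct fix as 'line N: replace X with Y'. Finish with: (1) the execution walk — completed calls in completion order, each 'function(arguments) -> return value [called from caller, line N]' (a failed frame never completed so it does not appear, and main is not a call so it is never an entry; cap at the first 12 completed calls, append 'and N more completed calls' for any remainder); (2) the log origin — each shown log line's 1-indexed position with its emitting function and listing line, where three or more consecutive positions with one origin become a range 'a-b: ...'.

Answer: the defect is in main at line 32.
Key observation: The logs agree in full; only the final output differs.
Call chain: main.
First divergence: there is none — every log position agrees.
Execution walk:
  probe_limits([12, 6, 5, 7, 1, 1], 6) -> 1  [called from derive_floor, line 9]
  derive_floor([12, 6, 5, 7, 1, 1], 6) -> 12  [called from resolve_slot, line 22]
  fold_scores(12, 4) -> 0  [called from resolve_slot, line 24]
  resolve_slot([12, 6, 5, 7, 1, 1], 6) -> 0  [called from main, line 30]
Log line origins:
  1: logged in main at line 29
  2: logged in resolve_slot at line 21
  3: logged in derive_floor at line 8
  4: logged in probe_limits at line 2
  5: logged in derive_floor at line 10
  6: logged in fold_scores at line 15
  7: logged in main at line 31
A correct fix: line 32: replace `%` with `-`.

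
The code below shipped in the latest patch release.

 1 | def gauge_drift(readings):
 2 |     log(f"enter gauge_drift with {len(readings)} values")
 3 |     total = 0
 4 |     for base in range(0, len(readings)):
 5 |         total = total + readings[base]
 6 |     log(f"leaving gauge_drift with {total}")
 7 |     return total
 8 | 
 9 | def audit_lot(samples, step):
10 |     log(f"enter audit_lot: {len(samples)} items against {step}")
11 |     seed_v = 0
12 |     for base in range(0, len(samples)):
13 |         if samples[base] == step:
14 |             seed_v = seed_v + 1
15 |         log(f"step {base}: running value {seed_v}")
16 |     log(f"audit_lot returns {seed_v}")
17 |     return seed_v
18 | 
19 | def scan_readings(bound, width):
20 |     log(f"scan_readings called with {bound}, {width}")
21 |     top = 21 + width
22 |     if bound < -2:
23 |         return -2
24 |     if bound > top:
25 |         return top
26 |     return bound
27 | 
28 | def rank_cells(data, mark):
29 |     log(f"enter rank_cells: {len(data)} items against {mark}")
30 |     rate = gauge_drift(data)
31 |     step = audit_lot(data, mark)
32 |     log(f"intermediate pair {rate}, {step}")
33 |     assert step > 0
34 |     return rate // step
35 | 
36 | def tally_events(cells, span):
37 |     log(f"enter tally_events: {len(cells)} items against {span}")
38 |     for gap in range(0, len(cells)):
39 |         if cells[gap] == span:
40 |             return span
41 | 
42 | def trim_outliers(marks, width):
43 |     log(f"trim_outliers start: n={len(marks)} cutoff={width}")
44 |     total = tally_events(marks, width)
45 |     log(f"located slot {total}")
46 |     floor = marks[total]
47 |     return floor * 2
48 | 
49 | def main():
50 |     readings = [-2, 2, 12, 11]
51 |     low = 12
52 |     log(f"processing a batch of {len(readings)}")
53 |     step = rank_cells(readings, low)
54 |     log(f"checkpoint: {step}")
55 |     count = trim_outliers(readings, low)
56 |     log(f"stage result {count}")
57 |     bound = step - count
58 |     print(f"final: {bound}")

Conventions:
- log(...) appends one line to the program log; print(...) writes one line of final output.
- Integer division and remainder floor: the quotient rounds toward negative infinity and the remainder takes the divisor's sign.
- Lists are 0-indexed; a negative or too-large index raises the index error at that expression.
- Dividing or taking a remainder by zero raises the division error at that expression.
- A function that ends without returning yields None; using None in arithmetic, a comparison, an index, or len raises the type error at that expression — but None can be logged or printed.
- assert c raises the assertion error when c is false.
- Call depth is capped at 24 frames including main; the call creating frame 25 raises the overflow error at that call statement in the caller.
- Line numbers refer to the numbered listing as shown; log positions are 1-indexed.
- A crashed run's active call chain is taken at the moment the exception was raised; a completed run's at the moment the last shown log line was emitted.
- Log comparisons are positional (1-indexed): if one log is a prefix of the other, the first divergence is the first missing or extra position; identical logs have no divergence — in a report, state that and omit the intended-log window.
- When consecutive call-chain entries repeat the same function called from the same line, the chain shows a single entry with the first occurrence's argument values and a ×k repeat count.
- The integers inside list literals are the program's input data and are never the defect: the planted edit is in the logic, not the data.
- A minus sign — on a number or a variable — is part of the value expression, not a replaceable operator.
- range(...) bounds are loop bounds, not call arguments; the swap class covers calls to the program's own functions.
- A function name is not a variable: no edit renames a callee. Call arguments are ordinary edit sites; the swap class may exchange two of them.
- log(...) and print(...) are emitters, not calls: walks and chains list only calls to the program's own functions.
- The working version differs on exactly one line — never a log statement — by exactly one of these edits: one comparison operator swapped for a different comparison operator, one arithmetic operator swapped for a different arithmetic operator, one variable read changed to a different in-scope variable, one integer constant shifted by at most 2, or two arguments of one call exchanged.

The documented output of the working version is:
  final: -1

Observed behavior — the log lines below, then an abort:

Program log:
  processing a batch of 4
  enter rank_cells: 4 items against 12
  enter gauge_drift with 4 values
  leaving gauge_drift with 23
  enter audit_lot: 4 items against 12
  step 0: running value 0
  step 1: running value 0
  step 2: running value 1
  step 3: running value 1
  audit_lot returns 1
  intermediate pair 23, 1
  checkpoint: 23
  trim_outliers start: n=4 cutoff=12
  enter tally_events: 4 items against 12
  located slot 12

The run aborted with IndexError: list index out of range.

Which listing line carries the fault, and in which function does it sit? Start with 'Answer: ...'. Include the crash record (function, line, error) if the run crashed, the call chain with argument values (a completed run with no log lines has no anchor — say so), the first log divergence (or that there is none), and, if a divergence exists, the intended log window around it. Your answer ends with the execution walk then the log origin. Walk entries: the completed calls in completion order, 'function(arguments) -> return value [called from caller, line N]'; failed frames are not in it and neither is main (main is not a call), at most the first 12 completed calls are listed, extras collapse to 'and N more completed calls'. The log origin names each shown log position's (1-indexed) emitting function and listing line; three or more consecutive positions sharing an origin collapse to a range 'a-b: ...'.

Answer: the defect is in tally_events at line 40.
Core observation: Log line 15 is where behavior first shows: 'located slot 12' appears instead of 'located slot 2'.
Crash: trim_outliers, line 46, IndexError.
Call chain: main -> trim_outliers([-2, 2, 12, 11], 12) (called at line 55).
First divergence: position 15 — the shown line 'located slot 12' should read 'located slot 2'.
Intended log window:
  13: trim_outliers start: n=4 cutoff=12
  14: enter tally_events: 4 items against 12
  15: located slot 2
  16: stage result 24
Execution walk:
  gauge_drift([-2, 2, 12, 11]) -> 23  [called from rank_cells, line 30]
  audit_lot([-2, 2, 12, 11], 12) -> 1  [called from rank_cells, line 31]
  rank_cells([-2, 2, 12, 11], 12) -> 23  [called from main, line 53]
  tally_events([-2, 2, 12, 11], 12) -> 12  [called from trim_outliers, line 44]
Origin of each log line:
  1 — main, line 52
  2 — rank_cells, line 29
  3 — gauge_drift, line 2
  4 — gauge_drift, line 6
  5 — audit_lot, line 10
  6-9 — audit_lot, line 15
  10 — audit_lot, line 16
  11 — rank_cells, line 32
  12 — main, line 54
  13 — trim_outliers, line 43
  14 — tally_events, line 37
  15 — trim_outliers, line 45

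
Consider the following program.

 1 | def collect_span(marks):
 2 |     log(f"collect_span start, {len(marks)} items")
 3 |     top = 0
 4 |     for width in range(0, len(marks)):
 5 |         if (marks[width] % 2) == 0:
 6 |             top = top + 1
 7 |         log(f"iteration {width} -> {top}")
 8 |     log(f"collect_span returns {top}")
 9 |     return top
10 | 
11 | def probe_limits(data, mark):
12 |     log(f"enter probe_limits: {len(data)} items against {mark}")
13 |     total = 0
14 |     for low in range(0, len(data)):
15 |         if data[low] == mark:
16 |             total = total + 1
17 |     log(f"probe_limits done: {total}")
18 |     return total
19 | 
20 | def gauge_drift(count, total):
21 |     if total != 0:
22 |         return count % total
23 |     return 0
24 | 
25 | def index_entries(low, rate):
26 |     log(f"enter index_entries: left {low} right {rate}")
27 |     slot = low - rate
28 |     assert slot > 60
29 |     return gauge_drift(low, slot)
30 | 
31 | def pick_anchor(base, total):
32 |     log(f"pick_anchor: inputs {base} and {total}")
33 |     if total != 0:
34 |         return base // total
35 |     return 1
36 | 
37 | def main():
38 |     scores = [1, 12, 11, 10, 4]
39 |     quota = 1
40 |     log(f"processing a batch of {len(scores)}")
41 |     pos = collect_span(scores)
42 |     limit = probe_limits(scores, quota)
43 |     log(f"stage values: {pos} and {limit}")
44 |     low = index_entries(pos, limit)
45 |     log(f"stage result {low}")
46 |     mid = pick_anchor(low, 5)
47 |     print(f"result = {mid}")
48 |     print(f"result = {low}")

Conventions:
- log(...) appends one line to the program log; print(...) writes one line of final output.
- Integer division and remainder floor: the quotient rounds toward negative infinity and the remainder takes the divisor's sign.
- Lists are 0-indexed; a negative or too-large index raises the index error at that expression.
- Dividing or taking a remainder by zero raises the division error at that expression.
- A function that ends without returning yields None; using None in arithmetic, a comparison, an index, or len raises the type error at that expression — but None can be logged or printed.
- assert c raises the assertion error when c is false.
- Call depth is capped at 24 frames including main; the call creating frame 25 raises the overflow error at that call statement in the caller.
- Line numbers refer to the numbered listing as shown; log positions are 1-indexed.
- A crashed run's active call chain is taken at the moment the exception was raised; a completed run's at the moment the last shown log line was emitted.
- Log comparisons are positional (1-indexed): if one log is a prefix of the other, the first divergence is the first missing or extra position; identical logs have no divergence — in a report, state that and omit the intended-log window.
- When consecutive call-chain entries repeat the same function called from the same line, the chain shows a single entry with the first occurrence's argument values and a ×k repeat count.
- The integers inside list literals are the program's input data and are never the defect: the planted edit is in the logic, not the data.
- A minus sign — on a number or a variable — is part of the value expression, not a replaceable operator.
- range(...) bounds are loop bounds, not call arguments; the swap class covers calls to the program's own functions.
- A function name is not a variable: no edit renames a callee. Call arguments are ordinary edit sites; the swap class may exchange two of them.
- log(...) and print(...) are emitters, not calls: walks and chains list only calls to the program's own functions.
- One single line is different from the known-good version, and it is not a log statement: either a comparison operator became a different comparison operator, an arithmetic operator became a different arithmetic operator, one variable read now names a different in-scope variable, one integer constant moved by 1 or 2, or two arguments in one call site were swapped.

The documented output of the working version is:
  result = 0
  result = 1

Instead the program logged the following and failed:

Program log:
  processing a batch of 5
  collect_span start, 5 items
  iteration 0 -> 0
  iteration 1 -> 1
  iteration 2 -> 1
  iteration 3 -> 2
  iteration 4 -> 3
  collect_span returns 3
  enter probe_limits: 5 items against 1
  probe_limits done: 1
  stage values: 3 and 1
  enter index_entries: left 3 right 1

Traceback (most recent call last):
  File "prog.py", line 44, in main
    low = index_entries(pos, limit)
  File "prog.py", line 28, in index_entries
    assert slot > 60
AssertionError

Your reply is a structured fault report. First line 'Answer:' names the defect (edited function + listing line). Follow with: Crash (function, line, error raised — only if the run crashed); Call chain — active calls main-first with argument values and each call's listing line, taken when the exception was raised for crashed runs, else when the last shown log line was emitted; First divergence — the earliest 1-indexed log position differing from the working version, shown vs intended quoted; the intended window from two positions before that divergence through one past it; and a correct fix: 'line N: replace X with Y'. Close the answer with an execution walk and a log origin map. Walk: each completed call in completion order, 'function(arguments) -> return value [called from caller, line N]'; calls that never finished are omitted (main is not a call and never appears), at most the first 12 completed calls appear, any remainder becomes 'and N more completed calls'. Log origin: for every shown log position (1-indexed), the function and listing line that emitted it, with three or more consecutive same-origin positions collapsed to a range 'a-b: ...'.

Answer: the defect is in index_entries at line 28.
Key observation: The shown log is a 12-line prefix of the intended one, whose next entry is 'stage result 1'.
Crash: index_entries, line 28, AssertionError.
Call chain: main -> index_entries(3, 1) (called at line 44).
First divergence: position 13 (shown log ended at 12 lines; the working version continues: 'stage result 1').
Intended log window:
  11: stage values: 3 and 1
  12: enter index_entries: left 3 right 1
  13: stage result 1
  14: pick_anchor: inputs 1 and 5
Execution walk:
  collect_span([1, 12, 11, 10, 4]) -> 3  [called from main, line 41]
  probe_limits([1, 12, 11, 10, 4], 1) -> 1  [called from main, line 42]
Log line origins:
  1: logged in main at line 40
  2: logged in collect_span at line 2
  3-7: logged in collect_span at line 7
  8: logged in collect_span at line 8
  9: logged in probe_limits at line 12
  10: logged in probe_limits at line 17
  11: logged in main at line 43
  12: logged in index_entries at line 26
A correct fix: line 28: replace `>` with `<=`.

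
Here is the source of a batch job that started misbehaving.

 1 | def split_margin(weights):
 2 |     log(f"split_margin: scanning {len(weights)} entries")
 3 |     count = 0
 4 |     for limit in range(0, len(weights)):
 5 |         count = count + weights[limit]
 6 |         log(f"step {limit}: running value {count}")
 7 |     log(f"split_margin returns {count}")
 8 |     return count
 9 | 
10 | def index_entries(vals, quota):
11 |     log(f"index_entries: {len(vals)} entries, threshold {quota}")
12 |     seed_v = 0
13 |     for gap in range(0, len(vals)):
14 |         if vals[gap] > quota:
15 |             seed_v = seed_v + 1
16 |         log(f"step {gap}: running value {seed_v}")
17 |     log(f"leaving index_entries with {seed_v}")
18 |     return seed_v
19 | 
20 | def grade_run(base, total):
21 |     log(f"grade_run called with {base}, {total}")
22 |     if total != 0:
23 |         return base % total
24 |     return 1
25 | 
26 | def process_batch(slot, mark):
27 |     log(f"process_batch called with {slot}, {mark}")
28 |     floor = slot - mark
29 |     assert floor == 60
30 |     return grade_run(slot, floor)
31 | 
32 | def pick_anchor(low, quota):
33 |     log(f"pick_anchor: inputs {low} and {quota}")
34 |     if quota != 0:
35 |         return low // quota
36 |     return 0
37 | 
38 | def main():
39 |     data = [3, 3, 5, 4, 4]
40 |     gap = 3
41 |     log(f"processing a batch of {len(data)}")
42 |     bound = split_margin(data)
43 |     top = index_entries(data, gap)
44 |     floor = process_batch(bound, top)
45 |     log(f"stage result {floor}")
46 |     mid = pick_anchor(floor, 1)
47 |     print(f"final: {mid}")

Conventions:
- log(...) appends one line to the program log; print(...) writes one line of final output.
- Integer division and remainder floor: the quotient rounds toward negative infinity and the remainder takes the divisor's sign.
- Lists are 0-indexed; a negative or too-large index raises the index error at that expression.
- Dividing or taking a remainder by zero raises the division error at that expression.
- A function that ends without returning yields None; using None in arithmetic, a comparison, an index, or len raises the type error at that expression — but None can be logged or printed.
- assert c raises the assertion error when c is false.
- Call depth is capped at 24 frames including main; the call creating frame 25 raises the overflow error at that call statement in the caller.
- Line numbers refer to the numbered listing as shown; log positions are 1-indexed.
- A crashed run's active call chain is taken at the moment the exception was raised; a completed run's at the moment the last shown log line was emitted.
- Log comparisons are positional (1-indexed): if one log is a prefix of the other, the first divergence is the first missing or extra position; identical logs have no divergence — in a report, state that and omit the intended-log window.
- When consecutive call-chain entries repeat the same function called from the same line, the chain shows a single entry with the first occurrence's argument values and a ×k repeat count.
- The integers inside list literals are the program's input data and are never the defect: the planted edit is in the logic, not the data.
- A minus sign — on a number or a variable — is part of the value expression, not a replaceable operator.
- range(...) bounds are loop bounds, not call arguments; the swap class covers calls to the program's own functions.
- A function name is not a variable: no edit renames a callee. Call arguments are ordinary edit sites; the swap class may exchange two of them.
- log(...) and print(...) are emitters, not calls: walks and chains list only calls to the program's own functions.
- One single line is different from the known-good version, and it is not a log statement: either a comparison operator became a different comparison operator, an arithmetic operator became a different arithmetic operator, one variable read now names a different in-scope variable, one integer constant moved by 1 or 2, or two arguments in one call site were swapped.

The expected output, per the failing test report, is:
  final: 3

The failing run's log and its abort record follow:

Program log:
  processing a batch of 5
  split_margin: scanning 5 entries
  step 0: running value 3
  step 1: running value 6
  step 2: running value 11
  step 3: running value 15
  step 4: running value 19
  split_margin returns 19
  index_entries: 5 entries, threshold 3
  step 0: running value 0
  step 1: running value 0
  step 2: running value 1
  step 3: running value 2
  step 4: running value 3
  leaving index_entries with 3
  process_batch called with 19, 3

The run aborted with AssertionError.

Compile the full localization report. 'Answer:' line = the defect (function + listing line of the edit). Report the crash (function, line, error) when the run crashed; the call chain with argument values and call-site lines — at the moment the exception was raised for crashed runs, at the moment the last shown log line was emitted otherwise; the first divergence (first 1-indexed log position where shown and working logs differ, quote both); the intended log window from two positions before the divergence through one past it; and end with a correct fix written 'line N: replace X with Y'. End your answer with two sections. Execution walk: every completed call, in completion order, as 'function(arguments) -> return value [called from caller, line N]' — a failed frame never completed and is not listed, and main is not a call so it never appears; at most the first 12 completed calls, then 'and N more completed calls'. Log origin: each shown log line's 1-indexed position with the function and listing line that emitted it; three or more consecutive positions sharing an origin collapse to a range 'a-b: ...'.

Answer: the defect is in process_batch at line 29.
Key fact: Only 16 log lines were emitted before the run died; the intended continuation was 'grade_run called with 19, 16'.
Crash: process_batch, line 29, AssertionError.
Call chain: main -> process_batch(19, 3) (called at line 44).
First divergence: position 17 — after 16 matching lines the faulty run goes silent; intended next line 'grade_run called with 19, 16'.
Intended log window:
  15: leaving index_entries with 3
  16: process_batch called with 19, 3
  17: grade_run called with 19, 16
  18: stage result 3
Execution walk:
  split_margin([3, 3, 5, 4, 4]) -> 19  [called from main, line 42]
  index_entries([3, 3, 5, 4, 4], 3) -> 3  [called from main, line 43]
Origin of each log line:
  1 — main, line 41
  2 — split_margin, line 2
  3-7 — split_margin, line 6
  8 — split_margin, line 7
  9 — index_entries, line 11
  10-14 — index_entries, line 16
  15 — index_entries, line 17
  16 — process_batch, line 27
A correct fix: line 29: replace `==` with `<=`.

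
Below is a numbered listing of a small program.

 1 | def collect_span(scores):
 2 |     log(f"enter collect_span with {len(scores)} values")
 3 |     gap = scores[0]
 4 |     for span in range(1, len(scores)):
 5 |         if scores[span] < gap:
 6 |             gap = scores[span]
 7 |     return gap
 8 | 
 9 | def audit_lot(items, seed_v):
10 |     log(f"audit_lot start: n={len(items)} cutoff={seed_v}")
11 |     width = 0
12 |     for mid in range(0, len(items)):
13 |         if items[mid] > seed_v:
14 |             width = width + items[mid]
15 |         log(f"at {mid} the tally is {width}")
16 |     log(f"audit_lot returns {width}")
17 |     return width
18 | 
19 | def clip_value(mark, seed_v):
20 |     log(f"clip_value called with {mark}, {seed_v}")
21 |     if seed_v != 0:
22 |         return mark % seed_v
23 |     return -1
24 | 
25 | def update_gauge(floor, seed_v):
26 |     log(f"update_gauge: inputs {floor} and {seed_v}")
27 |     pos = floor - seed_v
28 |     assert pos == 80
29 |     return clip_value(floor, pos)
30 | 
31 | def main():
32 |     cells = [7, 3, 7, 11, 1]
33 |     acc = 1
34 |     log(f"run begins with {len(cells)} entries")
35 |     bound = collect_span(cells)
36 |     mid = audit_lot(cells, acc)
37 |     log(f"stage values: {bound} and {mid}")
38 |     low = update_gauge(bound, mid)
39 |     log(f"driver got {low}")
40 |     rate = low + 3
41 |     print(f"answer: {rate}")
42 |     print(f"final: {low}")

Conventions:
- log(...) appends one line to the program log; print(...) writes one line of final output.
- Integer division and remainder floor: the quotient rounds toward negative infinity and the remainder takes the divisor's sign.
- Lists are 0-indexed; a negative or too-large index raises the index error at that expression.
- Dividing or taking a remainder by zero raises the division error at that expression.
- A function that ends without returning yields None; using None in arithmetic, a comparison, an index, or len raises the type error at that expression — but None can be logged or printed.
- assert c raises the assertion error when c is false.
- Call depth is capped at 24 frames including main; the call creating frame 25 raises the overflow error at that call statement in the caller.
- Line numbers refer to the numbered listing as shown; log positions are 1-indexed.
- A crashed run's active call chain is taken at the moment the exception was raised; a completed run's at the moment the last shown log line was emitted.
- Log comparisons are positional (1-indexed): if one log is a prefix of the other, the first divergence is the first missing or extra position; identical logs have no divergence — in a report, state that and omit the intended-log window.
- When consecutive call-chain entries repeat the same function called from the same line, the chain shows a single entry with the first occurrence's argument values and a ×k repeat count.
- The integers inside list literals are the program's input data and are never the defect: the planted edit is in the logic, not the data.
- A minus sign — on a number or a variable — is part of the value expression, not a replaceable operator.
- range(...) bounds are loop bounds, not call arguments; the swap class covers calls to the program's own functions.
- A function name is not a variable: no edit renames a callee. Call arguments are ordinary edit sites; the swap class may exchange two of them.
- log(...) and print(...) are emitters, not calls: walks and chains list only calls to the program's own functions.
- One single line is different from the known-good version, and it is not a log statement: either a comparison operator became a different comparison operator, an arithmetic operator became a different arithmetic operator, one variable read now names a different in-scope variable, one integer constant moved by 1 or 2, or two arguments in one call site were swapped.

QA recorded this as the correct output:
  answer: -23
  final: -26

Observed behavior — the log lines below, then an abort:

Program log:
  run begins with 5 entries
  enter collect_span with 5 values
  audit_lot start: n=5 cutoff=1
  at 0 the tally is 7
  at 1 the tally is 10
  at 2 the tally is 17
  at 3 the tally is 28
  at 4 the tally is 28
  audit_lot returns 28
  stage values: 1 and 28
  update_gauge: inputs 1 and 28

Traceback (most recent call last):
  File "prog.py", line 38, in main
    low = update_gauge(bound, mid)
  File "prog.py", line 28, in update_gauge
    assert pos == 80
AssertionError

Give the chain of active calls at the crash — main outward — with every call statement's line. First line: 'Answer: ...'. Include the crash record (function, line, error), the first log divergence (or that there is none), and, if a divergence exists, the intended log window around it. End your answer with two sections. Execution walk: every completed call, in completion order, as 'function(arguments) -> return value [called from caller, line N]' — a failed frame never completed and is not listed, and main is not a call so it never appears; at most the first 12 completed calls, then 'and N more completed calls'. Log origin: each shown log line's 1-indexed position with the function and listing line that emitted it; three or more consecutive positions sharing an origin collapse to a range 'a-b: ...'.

Answer: main -> update_gauge (called at line 38).
Key fact: A complete run would log 'clip_value called with 1, -27' next, but this one stopped at 11 lines.
Crash: update_gauge, line 28, AssertionError.
First divergence: position 12 — after 11 matching lines the faulty run goes silent; intended next line 'clip_value called with 1, -27'.
Intended log window:
  10: stage values: 1 and 28
  11: update_gauge: inputs 1 and 28
  12: clip_value called with 1, -27
  13: driver got -26
Execution walk:
  collect_span([7, 3, 7, 11, 1]) -> 1  [called from main, line 35]
  audit_lot([7, 3, 7, 11, 1], 1) -> 28  [called from main, line 36]
Log origin:
  1: emitted by main (line 34)
  2: emitted by collect_span (line 2)
  3: emitted by audit_lot (line 10)
  4-8: emitted by audit_lot (line 15)
  9: emitted by audit_lot (line 16)
  10: emitted by main (line 37)
  11: emitted by update_gauge (line 26)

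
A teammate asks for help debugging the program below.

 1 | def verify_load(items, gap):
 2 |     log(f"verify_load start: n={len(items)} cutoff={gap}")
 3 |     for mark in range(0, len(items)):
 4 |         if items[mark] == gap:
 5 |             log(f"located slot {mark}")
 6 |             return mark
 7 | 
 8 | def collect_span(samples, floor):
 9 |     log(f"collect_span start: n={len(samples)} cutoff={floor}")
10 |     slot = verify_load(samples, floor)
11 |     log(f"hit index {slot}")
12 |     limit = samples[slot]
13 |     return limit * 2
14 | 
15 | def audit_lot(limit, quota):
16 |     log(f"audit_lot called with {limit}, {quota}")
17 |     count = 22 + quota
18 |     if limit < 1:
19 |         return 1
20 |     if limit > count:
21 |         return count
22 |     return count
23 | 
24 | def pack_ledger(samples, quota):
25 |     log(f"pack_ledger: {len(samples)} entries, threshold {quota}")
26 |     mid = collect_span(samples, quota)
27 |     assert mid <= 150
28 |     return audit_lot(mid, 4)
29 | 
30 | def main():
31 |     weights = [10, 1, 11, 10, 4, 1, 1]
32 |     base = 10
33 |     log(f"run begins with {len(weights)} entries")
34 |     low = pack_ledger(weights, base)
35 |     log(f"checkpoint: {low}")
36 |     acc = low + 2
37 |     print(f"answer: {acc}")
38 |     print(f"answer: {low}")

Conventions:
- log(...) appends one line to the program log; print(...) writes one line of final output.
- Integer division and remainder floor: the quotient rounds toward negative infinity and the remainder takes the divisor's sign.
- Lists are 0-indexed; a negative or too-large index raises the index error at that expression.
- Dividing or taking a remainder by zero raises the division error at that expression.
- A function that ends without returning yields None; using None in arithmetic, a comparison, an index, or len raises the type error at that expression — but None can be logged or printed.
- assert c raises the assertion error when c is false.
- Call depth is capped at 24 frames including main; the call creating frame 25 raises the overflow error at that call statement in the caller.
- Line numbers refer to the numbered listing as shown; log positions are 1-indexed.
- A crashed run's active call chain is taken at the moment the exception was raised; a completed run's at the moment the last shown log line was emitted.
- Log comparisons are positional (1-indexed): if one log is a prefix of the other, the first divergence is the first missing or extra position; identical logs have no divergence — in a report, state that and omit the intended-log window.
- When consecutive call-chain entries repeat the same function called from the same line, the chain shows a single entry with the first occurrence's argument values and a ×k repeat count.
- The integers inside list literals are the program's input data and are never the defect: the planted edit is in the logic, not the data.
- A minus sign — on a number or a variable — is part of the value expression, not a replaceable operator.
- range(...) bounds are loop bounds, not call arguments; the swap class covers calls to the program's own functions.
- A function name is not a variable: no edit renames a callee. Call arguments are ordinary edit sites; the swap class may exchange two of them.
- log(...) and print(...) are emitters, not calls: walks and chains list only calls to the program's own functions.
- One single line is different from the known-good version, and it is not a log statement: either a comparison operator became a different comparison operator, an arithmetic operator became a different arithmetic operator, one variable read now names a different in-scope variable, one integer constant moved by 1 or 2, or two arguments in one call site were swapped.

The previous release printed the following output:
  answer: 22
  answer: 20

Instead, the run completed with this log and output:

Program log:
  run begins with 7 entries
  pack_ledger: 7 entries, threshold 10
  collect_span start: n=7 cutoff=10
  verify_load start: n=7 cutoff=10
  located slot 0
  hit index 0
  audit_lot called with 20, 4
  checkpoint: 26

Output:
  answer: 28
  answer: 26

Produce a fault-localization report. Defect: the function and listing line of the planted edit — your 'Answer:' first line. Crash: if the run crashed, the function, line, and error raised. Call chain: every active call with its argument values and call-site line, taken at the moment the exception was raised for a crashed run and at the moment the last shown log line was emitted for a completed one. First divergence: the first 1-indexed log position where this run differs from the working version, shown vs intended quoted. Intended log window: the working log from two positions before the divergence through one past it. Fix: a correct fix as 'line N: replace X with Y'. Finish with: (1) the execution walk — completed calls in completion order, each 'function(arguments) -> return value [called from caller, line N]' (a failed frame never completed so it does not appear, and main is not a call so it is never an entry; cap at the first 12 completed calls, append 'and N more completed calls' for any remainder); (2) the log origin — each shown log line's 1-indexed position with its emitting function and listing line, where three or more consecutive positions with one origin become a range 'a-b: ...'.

Answer: the defect is in audit_lot at line 22.
The tell: At log position 8 the runs split — shown 'checkpoint: 26', but the working version logs 'checkpoint: 20'.
Call chain: main.
First divergence: position 8 — the shown line 'checkpoint: 26' should read 'checkpoint: 20'.
Intended log window:
  6: hit index 0
  7: audit_lot called with 20, 4
  8: checkpoint: 20
Execution walk:
  verify_load([10, 1, 11, 10, 4, 1, 1], 10) -> 0  [called from collect_span, line 10]
  collect_span([10, 1, 11, 10, 4, 1, 1], 10) -> 20  [called from pack_ledger, line 26]
  audit_lot(20, 4) -> 26  [called from pack_ledger, line 28]
  pack_ledger([10, 1, 11, 10, 4, 1, 1], 10) -> 26  [called from main, line 34]
Log line origins:
  1 — main, line 33
  2 — pack_ledger, line 25
  3 — collect_span, line 9
  4 — verify_load, line 2
  5 — verify_load, line 5
  6 — collect_span, line 11
  7 — audit_lot, line 16
  8 — main, line 35
A correct fix: line 22: replace `count` with `limit`.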